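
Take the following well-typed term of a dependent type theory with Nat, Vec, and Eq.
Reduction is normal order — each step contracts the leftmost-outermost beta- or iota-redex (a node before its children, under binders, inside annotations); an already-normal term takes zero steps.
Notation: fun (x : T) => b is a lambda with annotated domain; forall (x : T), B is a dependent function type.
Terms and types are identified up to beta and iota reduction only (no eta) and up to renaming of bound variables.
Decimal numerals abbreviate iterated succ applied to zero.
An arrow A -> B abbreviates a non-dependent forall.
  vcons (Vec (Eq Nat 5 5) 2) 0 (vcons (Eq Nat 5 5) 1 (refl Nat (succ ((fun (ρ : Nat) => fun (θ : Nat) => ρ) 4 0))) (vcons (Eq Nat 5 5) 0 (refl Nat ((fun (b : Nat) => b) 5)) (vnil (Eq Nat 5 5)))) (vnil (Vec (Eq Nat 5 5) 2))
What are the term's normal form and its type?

resulting normal form:
  vcons (Vec (Eq Nat 5 5) 2) 0 (vcons (Eq Nat 5 5) 1 (refl Nat 5) (vcons (Eq Nat 5 5) 0 (refl Nat 5) (vnil (Eq Nat 5 5)))) (vnil (Vec (Eq Nat 5 5) 2))
inferred type:
  Vec (Vec (Eq Nat 5 5) 2) 1


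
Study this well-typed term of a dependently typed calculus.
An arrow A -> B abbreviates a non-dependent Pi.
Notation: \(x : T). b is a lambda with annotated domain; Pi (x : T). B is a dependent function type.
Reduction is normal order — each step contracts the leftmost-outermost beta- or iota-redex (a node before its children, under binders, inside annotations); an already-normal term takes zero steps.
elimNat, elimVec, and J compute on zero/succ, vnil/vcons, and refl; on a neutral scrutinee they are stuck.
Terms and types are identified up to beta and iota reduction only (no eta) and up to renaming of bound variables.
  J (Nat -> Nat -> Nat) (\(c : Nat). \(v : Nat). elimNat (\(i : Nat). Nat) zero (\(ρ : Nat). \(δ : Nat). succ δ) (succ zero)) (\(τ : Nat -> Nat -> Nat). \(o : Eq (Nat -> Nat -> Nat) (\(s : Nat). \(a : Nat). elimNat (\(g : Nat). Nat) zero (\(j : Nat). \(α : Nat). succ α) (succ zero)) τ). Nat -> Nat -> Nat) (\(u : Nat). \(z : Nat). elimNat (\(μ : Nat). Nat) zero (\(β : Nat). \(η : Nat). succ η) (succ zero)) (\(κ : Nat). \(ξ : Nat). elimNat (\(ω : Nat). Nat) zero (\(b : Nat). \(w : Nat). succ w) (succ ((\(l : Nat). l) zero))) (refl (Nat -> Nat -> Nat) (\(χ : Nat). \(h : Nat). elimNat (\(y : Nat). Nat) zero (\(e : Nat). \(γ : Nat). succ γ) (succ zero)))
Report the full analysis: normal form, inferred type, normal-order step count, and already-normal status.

normal form:
  \(c : Nat). \(v : Nat). succ zero
type:
  Nat -> Nat -> Nat
normal-order step count: 5
term was already normal: no
first redex: a J iota-redex


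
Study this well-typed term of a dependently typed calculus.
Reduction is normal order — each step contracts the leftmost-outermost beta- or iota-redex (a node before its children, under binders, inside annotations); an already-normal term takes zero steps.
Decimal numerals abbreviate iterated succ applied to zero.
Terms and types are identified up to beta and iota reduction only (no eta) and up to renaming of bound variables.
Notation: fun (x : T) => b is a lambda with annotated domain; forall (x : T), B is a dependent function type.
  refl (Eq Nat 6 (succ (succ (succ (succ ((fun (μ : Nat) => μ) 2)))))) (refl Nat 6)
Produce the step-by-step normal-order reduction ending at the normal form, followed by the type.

normal-order reduction sequence:
  refl (Eq Nat 6 (succ (succ (succ (succ ((fun (μ : Nat) => μ) 2)))))) (refl Nat 6)
  ~> refl (Eq Nat 6 6) (refl Nat 6)
type:
  Eq (Eq Nat 6 6) (refl Nat 6) (refl Nat 6)


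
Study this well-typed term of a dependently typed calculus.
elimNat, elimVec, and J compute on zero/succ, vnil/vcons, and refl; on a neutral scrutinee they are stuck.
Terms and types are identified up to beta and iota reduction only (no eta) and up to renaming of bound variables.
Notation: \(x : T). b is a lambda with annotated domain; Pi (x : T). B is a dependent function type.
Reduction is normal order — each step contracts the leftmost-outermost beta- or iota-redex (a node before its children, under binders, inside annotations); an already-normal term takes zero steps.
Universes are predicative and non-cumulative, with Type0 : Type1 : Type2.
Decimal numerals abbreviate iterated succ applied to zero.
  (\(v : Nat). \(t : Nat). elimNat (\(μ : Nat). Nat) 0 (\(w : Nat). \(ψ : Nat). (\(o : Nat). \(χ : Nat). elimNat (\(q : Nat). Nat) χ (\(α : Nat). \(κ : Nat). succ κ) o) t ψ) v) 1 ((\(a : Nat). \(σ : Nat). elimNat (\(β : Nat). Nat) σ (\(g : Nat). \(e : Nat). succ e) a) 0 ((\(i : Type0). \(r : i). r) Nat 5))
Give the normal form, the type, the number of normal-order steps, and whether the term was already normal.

normal form:
  5
type:
  Nat
normal-order step count: 29
started in normal form: no
first contracted redex: a beta-redex


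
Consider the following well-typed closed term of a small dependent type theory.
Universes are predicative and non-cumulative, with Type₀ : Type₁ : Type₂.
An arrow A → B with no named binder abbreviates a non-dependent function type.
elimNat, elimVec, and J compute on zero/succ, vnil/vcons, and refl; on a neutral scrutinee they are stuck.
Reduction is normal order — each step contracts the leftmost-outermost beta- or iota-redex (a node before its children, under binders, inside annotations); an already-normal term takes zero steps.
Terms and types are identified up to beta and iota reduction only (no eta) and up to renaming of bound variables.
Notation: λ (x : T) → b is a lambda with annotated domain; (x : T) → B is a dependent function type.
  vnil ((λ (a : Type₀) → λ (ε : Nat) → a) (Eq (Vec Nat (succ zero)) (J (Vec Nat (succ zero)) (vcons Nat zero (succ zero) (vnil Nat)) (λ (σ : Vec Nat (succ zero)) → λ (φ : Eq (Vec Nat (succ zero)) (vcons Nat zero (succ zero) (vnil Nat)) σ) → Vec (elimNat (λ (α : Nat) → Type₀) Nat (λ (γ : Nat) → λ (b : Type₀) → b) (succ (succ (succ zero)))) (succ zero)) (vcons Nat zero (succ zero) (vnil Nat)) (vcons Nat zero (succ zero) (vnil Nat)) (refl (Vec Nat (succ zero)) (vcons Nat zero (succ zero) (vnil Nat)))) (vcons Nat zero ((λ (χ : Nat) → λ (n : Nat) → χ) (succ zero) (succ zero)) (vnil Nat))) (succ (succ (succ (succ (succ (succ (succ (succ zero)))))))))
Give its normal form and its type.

reduced normal form:
  vnil (Eq (Vec Nat (succ zero)) (vcons Nat zero (succ zero) (vnil Nat)) (vcons Nat zero (succ zero) (vnil Nat)))
the term's type:
  Vec (Eq (Vec Nat (succ zero)) (vcons Nat zero (succ zero) (vnil Nat)) (vcons Nat zero (succ zero) (vnil Nat))) zero


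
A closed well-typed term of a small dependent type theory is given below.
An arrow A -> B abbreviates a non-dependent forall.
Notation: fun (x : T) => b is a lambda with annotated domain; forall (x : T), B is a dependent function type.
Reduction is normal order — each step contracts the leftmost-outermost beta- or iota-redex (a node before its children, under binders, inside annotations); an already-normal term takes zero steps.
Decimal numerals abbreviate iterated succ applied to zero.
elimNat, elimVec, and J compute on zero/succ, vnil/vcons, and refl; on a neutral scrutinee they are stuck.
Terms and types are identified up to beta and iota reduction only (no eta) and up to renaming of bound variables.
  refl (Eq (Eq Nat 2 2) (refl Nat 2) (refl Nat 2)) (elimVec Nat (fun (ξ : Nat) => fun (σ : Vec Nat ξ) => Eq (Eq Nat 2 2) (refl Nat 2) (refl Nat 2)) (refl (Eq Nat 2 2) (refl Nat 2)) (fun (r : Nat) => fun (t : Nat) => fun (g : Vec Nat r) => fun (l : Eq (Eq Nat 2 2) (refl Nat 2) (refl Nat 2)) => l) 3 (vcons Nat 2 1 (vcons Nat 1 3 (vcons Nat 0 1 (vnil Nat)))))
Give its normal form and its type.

reduced normal form:
  refl (Eq (Eq Nat 2 2) (refl Nat 2) (refl Nat 2)) (refl (Eq Nat 2 2) (refl Nat 2))
inferred type:
  Eq (Eq (Eq Nat 2 2) (refl Nat 2) (refl Nat 2)) (refl (Eq Nat 2 2) (refl Nat 2)) (refl (Eq Nat 2 2) (refl Nat 2))
observation: reduction starts at an elimVec iota-redex, and 16 normal-order steps reach the normal form.


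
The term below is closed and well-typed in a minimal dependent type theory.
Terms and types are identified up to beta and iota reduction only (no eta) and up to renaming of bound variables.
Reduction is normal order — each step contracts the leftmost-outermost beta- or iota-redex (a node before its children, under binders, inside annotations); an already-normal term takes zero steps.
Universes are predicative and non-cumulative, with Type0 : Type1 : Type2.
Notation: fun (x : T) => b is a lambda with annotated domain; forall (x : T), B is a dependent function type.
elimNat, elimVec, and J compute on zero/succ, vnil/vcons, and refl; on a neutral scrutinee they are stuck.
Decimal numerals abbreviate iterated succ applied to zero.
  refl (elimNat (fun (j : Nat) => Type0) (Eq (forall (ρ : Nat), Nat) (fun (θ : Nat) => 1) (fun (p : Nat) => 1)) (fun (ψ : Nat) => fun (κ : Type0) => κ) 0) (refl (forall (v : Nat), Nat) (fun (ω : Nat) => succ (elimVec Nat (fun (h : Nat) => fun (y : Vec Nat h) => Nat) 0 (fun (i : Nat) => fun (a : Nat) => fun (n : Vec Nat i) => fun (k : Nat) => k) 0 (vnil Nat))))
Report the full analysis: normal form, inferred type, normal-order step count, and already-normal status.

reduced normal form:
  refl (Eq (forall (j : Nat), Nat) (fun (ρ : Nat) => 1) (fun (θ : Nat) => 1)) (refl (forall (p : Nat), Nat) (fun (ψ : Nat) => 1))
inferred type:
  Eq (Eq (forall (j : Nat), Nat) (fun (ρ : Nat) => 1) (fun (θ : Nat) => 1)) (refl (forall (p : Nat), Nat) (fun (ψ : Nat) => 1)) (refl (forall (κ : Nat), Nat) (fun (v : Nat) => 1))
reduction steps (normal order): 2
term was already normal: no
first redex: an elimNat iota-redex


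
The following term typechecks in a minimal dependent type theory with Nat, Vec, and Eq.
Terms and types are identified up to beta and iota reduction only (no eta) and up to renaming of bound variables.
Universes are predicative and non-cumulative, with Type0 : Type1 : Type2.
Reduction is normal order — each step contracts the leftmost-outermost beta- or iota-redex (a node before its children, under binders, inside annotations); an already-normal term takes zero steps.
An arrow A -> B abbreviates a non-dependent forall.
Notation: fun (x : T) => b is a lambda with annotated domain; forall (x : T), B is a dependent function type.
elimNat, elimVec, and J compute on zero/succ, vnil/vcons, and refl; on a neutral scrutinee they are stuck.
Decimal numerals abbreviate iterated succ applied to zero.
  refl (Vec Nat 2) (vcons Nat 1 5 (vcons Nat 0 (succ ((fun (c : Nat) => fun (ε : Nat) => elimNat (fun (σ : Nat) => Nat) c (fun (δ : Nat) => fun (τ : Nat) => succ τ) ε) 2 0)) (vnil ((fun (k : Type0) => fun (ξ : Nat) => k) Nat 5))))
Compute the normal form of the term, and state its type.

reduced normal form:
  refl (Vec Nat 2) (vcons Nat 1 5 (vcons Nat 0 3 (vnil Nat)))
type:
  Eq (Vec Nat 2) (vcons Nat 1 5 (vcons Nat 0 3 (vnil Nat))) (vcons Nat 1 5 (vcons Nat 0 3 (vnil Nat)))
observation: reduction starts at a beta-redex, and 5 normal-order steps reach the normal form.


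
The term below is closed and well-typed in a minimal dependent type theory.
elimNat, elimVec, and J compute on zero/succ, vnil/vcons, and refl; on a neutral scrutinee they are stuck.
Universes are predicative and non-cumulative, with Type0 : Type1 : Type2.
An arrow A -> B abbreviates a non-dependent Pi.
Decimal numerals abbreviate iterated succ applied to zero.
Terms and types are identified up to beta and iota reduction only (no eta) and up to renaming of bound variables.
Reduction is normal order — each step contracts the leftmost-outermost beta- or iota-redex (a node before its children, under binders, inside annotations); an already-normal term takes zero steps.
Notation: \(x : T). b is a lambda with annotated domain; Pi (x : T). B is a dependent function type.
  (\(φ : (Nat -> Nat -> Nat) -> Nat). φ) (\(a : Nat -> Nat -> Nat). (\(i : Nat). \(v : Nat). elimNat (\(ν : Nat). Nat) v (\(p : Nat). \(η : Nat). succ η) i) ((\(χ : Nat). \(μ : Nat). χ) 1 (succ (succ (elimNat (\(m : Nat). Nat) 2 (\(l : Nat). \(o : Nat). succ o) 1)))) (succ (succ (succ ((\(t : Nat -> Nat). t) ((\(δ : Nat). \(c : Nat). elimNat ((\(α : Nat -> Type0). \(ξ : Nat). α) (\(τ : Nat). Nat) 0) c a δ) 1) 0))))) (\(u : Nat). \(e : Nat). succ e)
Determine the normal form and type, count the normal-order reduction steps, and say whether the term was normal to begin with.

reduced normal form:
  5
the term's type:
  Nat
steps to reach normal form (normal order): 17
already normal: no
first redex: a beta-redex


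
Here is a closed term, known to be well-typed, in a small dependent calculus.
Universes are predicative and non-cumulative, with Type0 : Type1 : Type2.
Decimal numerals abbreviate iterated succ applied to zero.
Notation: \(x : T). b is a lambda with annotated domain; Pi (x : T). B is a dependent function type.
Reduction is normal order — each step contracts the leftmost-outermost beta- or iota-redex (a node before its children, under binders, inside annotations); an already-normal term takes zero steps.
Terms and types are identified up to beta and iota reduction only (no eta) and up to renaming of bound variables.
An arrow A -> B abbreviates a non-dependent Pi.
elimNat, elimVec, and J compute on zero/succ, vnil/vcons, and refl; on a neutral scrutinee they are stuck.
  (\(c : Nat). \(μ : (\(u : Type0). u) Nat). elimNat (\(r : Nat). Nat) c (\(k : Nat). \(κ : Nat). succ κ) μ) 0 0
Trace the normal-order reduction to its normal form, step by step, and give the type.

normal-order reduction sequence:
  (\(c : Nat). \(μ : (\(u : Type0). u) Nat). elimNat (\(r : Nat). Nat) c (\(k : Nat). \(κ : Nat). succ κ) μ) 0 0
  ~> (\(c : (\(μ : Type0). μ) Nat). elimNat (\(u : Nat). Nat) 0 (\(r : Nat). \(k : Nat). succ k) c) 0
  ~> elimNat (\(c : Nat). Nat) 0 (\(μ : Nat). \(u : Nat). succ u) 0
  ~> 0
inferred type:
  Nat


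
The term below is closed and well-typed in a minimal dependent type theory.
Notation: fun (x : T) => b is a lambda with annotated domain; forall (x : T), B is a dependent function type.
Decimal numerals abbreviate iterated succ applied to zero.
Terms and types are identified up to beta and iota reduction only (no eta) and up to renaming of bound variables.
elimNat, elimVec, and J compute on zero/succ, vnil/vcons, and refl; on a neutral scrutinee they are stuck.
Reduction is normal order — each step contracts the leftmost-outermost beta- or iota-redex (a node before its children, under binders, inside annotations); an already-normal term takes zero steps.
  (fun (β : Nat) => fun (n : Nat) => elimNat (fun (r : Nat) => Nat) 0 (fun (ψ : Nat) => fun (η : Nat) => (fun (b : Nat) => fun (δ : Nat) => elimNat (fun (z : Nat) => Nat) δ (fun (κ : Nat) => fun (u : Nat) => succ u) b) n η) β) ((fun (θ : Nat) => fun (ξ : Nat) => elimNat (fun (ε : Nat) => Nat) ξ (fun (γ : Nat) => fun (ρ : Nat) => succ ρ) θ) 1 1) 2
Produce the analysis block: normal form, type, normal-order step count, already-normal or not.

resulting normal form:
  4
type:
  Nat
steps to reach normal form (normal order): 24
started in normal form: no
first contracted redex: a beta-redex


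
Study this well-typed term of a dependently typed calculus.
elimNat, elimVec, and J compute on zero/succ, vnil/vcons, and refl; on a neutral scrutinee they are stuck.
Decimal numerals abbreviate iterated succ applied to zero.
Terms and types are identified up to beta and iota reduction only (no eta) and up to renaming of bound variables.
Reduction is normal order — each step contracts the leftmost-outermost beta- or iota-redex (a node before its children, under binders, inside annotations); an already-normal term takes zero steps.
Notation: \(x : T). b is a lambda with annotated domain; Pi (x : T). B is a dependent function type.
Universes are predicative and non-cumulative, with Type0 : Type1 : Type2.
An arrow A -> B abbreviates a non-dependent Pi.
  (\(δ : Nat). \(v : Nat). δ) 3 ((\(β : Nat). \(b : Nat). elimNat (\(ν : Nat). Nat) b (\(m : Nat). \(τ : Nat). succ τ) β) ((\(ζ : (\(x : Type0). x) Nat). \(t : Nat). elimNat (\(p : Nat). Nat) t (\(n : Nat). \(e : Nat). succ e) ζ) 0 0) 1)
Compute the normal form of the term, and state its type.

resulting normal form:
  3
the term's type:
  Nat


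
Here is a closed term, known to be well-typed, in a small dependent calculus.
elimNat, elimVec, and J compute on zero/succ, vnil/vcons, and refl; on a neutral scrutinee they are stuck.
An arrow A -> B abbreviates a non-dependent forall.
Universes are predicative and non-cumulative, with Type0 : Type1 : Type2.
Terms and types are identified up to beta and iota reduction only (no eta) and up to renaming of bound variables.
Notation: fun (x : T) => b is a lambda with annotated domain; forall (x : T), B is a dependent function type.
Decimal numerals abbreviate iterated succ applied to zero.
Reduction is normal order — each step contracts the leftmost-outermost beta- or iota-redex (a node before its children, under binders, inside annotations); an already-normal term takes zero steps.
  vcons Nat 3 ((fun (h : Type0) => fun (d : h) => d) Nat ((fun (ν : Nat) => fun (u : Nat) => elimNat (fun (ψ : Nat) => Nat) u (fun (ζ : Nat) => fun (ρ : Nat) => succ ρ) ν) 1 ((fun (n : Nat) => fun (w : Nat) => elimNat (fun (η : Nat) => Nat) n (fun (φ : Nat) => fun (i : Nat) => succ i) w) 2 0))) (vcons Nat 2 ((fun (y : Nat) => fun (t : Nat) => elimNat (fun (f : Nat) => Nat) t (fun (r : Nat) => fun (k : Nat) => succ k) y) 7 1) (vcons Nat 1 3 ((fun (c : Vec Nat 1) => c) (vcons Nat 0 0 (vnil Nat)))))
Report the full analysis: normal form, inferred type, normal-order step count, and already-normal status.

normal form:
  vcons Nat 3 3 (vcons Nat 2 8 (vcons Nat 1 3 (vcons Nat 0 0 (vnil Nat))))
inferred type:
  Vec Nat 4
steps to reach normal form (normal order): 36
already normal: no
first contracted redex: a beta-redex


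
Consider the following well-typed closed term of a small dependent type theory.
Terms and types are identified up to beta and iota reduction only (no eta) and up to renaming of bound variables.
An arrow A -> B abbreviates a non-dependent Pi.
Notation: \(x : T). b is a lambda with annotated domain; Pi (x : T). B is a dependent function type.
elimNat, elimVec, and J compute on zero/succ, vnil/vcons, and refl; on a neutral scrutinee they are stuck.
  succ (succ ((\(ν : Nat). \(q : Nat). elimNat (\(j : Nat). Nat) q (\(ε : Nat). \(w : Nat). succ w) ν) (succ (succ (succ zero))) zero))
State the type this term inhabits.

the term's type:
  Nat


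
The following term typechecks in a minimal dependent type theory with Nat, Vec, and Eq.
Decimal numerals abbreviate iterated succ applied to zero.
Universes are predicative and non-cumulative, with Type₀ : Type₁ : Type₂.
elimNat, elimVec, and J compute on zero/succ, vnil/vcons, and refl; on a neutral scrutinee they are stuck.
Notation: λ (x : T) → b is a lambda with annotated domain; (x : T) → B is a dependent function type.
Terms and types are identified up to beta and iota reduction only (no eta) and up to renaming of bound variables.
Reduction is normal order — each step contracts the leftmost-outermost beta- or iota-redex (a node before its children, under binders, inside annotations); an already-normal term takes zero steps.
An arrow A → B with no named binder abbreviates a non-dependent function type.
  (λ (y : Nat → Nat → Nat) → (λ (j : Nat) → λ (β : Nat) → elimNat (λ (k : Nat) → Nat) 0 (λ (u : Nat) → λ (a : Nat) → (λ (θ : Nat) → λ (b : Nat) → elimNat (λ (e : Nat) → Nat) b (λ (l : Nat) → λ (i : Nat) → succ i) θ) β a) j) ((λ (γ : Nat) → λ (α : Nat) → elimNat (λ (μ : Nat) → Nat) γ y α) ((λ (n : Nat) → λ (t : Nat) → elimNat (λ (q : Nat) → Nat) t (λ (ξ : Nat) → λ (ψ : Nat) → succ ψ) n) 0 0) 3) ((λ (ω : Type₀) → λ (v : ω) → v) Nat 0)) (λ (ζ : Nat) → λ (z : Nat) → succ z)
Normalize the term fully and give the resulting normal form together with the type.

normal form:
  0
inferred type:
  Nat


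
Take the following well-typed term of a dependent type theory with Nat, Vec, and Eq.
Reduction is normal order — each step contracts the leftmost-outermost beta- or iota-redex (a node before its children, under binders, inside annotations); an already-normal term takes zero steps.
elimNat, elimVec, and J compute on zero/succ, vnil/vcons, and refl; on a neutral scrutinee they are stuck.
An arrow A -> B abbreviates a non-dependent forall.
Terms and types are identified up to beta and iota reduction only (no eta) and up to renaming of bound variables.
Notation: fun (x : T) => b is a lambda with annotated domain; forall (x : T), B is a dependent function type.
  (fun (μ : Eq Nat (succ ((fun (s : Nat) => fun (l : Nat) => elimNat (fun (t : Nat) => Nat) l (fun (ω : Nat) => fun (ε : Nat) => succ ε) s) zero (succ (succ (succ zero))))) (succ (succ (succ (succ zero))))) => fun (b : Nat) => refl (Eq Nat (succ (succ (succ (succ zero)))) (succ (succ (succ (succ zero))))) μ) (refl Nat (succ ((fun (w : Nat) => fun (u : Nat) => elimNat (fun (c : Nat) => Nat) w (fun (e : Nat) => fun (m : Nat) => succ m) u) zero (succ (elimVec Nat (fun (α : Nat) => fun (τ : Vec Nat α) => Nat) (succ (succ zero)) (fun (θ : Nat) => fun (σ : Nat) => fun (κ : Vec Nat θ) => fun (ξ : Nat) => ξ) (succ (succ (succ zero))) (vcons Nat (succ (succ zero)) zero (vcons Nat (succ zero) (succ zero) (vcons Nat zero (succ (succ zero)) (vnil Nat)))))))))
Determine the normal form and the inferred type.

reduced normal form:
  fun (μ : Nat) => refl (Eq Nat (succ (succ (succ (succ zero)))) (succ (succ (succ (succ zero))))) (refl Nat (succ (succ (succ (succ zero)))))
the term's type:
  Nat -> Eq (Eq Nat (succ (succ (succ (succ zero)))) (succ (succ (succ (succ zero))))) (refl Nat (succ (succ (succ (succ zero))))) (refl Nat (succ (succ (succ (succ zero)))))


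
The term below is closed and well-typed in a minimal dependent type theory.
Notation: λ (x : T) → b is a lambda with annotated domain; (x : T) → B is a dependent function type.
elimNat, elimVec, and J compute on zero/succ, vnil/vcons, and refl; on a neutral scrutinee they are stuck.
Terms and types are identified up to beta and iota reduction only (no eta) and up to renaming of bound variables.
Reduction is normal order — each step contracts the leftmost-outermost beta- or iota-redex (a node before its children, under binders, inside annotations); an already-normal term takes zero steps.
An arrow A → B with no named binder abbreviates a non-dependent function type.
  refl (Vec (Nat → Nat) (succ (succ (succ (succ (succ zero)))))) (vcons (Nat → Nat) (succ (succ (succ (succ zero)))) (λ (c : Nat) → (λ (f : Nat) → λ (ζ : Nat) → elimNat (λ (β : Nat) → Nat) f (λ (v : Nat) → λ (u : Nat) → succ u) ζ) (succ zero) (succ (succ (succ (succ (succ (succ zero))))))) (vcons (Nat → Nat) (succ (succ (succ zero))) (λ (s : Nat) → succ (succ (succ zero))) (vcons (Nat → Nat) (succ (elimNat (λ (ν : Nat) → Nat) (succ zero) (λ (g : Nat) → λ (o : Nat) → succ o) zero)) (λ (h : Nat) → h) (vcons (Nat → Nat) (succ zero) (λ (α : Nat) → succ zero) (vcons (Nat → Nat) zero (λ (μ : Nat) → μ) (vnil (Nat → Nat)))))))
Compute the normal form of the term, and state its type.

resulting normal form:
  refl (Vec (Nat → Nat) (succ (succ (succ (succ (succ zero)))))) (vcons (Nat → Nat) (succ (succ (succ (succ zero)))) (λ (c : Nat) → succ (succ (succ (succ (succ (succ (succ zero))))))) (vcons (Nat → Nat) (succ (succ (succ zero))) (λ (f : Nat) → succ (succ (succ zero))) (vcons (Nat → Nat) (succ (succ zero)) (λ (ζ : Nat) → ζ) (vcons (Nat → Nat) (succ zero) (λ (β : Nat) → succ zero) (vcons (Nat → Nat) zero (λ (v : Nat) → v) (vnil (Nat → Nat)))))))
type:
  Eq (Vec (Nat → Nat) (succ (succ (succ (succ (succ zero)))))) (vcons (Nat → Nat) (succ (succ (succ (succ zero)))) (λ (c : Nat) → succ (succ (succ (succ (succ (succ (succ zero))))))) (vcons (Nat → Nat) (succ (succ (succ zero))) (λ (f : Nat) → succ (succ (succ zero))) (vcons (Nat → Nat) (succ (succ zero)) (λ (ζ : Nat) → ζ) (vcons (Nat → Nat) (succ zero) (λ (β : Nat) → succ zero) (vcons (Nat → Nat) zero (λ (v : Nat) → v) (vnil (Nat → Nat))))))) (vcons (Nat → Nat) (succ (succ (succ (succ zero)))) (λ (u : Nat) → succ (succ (succ (succ (succ (succ (succ zero))))))) (vcons (Nat → Nat) (succ (succ (succ zero))) (λ (s : Nat) → succ (succ (succ zero))) (vcons (Nat → Nat) (succ (succ zero)) (λ (ν : Nat) → ν) (vcons (Nat → Nat) (succ zero) (λ (g : Nat) → succ zero) (vcons (Nat → Nat) zero (λ (o : Nat) → o) (vnil (Nat → Nat)))))))


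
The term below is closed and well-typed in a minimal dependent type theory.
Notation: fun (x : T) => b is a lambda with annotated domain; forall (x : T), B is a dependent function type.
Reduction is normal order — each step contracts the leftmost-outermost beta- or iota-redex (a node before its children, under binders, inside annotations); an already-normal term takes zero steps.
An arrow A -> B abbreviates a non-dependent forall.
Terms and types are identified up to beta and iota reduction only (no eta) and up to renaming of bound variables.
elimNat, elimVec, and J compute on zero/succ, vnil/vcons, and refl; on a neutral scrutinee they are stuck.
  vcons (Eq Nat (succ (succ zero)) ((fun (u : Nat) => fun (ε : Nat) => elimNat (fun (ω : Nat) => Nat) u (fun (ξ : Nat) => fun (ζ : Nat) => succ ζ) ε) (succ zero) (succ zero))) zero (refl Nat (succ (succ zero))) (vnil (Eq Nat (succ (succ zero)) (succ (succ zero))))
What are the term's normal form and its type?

resulting normal form:
  vcons (Eq Nat (succ (succ zero)) (succ (succ zero))) zero (refl Nat (succ (succ zero))) (vnil (Eq Nat (succ (succ zero)) (succ (succ zero))))
the term's type:
  Vec (Eq Nat (succ (succ zero)) (succ (succ zero))) (succ zero)


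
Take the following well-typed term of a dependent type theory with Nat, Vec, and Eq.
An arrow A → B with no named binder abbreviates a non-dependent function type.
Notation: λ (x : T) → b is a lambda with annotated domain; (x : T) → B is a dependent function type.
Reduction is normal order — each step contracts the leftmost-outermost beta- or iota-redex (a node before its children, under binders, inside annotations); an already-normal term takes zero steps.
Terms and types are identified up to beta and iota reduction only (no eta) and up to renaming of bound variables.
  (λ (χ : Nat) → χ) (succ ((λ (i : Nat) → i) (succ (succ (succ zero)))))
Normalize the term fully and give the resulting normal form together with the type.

resulting normal form:
  succ (succ (succ (succ zero)))
the term's type:
  Nat
observation: 2 normal-order steps separate the term from its normal form.


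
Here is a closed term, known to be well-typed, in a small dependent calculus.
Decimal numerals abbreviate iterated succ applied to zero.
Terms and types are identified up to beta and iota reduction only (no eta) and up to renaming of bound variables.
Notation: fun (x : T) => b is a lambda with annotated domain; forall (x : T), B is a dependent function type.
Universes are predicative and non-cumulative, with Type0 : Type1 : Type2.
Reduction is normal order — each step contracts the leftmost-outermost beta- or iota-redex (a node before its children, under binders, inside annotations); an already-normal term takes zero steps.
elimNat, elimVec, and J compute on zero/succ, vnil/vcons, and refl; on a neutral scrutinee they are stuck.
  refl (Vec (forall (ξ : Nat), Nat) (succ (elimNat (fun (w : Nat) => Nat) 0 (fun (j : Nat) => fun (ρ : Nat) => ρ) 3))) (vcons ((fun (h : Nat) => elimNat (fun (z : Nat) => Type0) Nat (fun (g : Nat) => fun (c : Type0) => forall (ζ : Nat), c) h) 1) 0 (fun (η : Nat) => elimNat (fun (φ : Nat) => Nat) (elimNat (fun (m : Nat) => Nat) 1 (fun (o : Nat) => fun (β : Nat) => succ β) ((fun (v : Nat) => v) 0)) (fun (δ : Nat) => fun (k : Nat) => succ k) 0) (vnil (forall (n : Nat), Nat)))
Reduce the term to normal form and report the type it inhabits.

resulting normal form:
  refl (Vec (forall (ξ : Nat), Nat) 1) (vcons (forall (w : Nat), Nat) 0 (fun (j : Nat) => 1) (vnil (forall (ρ : Nat), Nat)))
inferred type:
  Eq (Vec (forall (ξ : Nat), Nat) 1) (vcons (forall (w : Nat), Nat) 0 (fun (j : Nat) => 1) (vnil (forall (ρ : Nat), Nat))) (vcons (forall (h : Nat), Nat) 0 (fun (z : Nat) => 1) (vnil (forall (g : Nat), Nat)))


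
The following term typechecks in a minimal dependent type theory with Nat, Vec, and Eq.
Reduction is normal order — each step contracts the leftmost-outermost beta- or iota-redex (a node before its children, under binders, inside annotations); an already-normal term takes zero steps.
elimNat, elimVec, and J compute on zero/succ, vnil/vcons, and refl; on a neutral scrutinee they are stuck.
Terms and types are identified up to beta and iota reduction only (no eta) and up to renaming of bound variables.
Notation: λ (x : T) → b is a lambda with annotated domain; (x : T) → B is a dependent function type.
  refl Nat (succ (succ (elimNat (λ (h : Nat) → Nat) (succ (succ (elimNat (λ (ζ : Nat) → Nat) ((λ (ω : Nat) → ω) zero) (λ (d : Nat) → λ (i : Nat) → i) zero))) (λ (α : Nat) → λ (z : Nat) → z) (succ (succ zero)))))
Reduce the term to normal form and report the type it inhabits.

resulting normal form:
  refl Nat (succ (succ (succ (succ zero))))
type:
  Eq Nat (succ (succ (succ (succ zero)))) (succ (succ (succ (succ zero))))
observation: the term reaches its normal form after 9 normal-order steps.


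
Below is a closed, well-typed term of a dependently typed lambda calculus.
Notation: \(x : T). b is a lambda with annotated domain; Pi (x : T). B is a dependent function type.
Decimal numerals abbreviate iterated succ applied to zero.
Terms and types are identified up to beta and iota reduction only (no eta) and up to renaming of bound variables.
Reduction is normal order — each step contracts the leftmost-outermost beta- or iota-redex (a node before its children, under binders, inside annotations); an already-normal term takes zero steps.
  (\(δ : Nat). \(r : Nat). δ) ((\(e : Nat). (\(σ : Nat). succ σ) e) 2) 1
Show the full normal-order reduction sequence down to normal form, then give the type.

normal-order reduction:
  (\(δ : Nat). \(r : Nat). δ) ((\(e : Nat). (\(σ : Nat). succ σ) e) 2) 1
  ~> (\(δ : Nat). (\(r : Nat). (\(e : Nat). succ e) r) 2) 1
  ~> (\(δ : Nat). (\(r : Nat). succ r) δ) 2
  ~> (\(δ : Nat). succ δ) 2
  ~> 3
the term's type:
  Nat


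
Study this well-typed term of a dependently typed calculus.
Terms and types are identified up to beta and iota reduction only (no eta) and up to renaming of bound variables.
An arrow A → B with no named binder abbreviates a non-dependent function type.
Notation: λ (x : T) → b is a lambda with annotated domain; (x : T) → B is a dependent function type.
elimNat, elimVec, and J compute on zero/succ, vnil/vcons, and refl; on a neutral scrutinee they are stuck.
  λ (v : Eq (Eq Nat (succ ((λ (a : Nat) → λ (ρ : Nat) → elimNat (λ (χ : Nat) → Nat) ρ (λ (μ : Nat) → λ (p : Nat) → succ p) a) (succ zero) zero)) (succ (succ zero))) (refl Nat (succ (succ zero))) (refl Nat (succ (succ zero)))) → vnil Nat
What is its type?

type:
  Eq (Eq Nat (succ (succ zero)) (succ (succ zero))) (refl Nat (succ (succ zero))) (refl Nat (succ (succ zero))) → Vec Nat zero


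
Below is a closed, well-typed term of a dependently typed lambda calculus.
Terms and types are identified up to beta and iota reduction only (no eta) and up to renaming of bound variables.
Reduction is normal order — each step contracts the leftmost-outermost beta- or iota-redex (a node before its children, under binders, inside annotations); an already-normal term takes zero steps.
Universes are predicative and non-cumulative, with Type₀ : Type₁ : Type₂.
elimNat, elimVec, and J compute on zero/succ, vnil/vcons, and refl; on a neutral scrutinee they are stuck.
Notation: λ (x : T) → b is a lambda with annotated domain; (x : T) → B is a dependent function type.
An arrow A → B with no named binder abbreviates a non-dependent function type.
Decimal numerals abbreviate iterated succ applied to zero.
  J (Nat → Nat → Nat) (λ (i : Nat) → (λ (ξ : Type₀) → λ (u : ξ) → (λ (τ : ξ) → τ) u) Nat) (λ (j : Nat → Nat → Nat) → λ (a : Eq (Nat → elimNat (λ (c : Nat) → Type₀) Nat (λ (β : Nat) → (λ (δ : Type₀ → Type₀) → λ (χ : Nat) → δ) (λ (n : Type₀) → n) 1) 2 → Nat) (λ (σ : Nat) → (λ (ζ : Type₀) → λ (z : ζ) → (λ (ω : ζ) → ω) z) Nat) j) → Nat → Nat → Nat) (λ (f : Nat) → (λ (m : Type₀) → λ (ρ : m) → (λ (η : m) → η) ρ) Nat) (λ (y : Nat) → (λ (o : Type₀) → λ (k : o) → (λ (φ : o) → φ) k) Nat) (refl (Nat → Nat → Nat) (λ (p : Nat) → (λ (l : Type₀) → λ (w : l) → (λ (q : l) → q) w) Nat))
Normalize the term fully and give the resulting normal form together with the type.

reduced normal form:
  λ (i : Nat) → λ (ξ : Nat) → ξ
the term's type:
  Nat → Nat → Nat


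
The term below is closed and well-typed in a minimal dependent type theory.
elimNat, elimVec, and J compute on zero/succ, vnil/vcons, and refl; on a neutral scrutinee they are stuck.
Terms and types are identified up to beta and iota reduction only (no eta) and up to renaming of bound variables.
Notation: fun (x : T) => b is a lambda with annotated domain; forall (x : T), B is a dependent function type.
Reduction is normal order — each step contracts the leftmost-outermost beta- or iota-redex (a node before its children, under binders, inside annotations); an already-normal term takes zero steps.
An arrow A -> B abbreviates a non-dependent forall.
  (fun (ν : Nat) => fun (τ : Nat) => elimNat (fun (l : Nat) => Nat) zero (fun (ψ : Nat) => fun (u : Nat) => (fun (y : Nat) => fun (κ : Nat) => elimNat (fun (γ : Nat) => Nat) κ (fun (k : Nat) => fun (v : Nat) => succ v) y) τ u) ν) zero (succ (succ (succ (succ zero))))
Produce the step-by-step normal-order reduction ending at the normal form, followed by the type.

normal-order reduction sequence:
  (fun (ν : Nat) => fun (τ : Nat) => elimNat (fun (l : Nat) => Nat) zero (fun (ψ : Nat) => fun (u : Nat) => (fun (y : Nat) => fun (κ : Nat) => elimNat (fun (γ : Nat) => Nat) κ (fun (k : Nat) => fun (v : Nat) => succ v) y) τ u) ν) zero (succ (succ (succ (succ zero))))
  ~> (fun (ν : Nat) => elimNat (fun (τ : Nat) => Nat) zero (fun (l : Nat) => fun (ψ : Nat) => (fun (u : Nat) => fun (y : Nat) => elimNat (fun (κ : Nat) => Nat) y (fun (γ : Nat) => fun (k : Nat) => succ k) u) ν ψ) zero) (succ (succ (succ (succ zero))))
  ~> elimNat (fun (ν : Nat) => Nat) zero (fun (τ : Nat) => fun (l : Nat) => (fun (ψ : Nat) => fun (u : Nat) => elimNat (fun (y : Nat) => Nat) u (fun (κ : Nat) => fun (γ : Nat) => succ γ) ψ) (succ (succ (succ (succ zero)))) l) zero
  ~> zero
the term's type:
  Nat


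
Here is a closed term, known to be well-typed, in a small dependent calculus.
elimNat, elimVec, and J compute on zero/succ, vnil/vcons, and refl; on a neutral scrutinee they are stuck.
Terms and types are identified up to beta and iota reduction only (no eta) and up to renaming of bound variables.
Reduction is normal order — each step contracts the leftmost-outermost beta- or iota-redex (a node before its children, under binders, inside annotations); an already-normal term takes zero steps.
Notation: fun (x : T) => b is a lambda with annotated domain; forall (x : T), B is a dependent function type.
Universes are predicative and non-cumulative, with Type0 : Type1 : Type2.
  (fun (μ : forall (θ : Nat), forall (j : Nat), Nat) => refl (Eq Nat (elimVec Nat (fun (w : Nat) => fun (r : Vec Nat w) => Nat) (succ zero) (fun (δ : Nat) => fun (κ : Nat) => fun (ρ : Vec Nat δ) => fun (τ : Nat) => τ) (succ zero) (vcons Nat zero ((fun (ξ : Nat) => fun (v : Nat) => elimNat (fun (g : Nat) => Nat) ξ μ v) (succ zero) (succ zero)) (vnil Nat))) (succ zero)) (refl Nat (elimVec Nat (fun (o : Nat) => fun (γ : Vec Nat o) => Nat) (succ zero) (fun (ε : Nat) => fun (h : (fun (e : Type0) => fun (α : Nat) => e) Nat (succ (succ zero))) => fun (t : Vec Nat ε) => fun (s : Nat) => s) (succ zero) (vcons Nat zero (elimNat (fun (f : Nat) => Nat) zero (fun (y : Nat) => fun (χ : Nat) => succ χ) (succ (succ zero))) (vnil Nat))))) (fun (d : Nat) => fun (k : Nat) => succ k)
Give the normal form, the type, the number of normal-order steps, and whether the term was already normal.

resulting normal form:
  refl (Eq Nat (succ zero) (succ zero)) (refl Nat (succ zero))
type:
  Eq (Eq Nat (succ zero) (succ zero)) (refl Nat (succ zero)) (refl Nat (succ zero))
steps to reach normal form (normal order): 13
started in normal form: no
first redex: a beta-redex


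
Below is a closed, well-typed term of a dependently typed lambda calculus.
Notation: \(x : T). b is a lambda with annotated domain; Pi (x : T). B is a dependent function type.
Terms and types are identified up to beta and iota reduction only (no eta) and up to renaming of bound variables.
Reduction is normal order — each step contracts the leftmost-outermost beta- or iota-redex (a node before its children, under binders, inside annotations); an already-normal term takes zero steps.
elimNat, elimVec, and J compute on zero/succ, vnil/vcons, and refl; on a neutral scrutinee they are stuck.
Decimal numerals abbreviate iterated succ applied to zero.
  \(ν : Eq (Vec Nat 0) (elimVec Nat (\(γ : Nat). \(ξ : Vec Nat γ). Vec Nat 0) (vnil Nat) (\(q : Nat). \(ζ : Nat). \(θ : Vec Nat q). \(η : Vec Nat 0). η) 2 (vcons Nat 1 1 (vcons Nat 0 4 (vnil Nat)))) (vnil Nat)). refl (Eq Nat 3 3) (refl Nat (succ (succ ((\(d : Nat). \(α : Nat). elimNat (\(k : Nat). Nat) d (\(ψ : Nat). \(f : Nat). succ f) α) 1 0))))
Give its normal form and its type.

normal form:
  \(ν : Eq (Vec Nat 0) (vnil Nat) (vnil Nat)). refl (Eq Nat 3 3) (refl Nat 3)
type:
  Pi (ν : Eq (Vec Nat 0) (vnil Nat) (vnil Nat)). Eq (Eq Nat 3 3) (refl Nat 3) (refl Nat 3)
observation: 14 normal-order steps normalize the term, beginning with an elimVec iota-redex.


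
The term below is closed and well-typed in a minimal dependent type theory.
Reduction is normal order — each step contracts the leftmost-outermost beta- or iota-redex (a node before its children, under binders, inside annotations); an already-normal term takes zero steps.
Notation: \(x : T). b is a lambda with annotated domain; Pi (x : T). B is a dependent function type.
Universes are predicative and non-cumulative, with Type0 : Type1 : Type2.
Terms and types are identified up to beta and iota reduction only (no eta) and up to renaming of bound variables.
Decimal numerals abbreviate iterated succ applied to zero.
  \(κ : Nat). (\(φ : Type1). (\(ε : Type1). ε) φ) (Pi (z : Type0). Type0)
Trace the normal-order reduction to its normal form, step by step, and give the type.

normal-order reduction:
  \(κ : Nat). (\(φ : Type1). (\(ε : Type1). ε) φ) (Pi (z : Type0). Type0)
  ~> \(κ : Nat). (\(φ : Type1). φ) (Pi (ε : Type0). Type0)
  ~> \(κ : Nat). Pi (φ : Type0). Type0
inferred type:
  Pi (κ : Nat). Type1


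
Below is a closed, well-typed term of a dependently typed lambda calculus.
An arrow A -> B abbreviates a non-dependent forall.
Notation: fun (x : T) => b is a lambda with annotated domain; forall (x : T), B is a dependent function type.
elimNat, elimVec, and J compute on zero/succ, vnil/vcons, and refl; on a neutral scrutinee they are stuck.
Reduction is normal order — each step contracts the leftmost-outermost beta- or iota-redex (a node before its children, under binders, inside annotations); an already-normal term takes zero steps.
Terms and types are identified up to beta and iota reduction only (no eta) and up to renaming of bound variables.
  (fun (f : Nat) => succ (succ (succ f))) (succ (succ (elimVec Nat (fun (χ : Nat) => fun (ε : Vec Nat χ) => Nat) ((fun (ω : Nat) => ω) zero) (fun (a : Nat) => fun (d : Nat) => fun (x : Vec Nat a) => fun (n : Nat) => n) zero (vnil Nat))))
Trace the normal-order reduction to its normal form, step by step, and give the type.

normal-order reduction:
  (fun (f : Nat) => succ (succ (succ f))) (succ (succ (elimVec Nat (fun (χ : Nat) => fun (ε : Vec Nat χ) => Nat) ((fun (ω : Nat) => ω) zero) (fun (a : Nat) => fun (d : Nat) => fun (x : Vec Nat a) => fun (n : Nat) => n) zero (vnil Nat))))
  ~> succ (succ (succ (succ (succ (elimVec Nat (fun (f : Nat) => fun (χ : Vec Nat f) => Nat) ((fun (ε : Nat) => ε) zero) (fun (ω : Nat) => fun (a : Nat) => fun (d : Vec Nat ω) => fun (x : Nat) => x) zero (vnil Nat))))))
  ~> succ (succ (succ (succ (succ ((fun (f : Nat) => f) zero)))))
  ~> succ (succ (succ (succ (succ zero))))
the term's type:
  Nat
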